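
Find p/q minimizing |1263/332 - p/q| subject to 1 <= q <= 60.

175/46

Expand x = 1263/332 as a continued fraction with the Euclidean algorithm:
  1263 = 3*332 + 267, so a_0 = 3.
  332 = 1*267 + 65, so a_1 = 1.
  267 = 4*65 + 7, so a_2 = 4.
  65 = 9*7 + 2, so a_3 = 9.
  7 = 3*2 + 1, so a_4 = 3.
  2 = 2*1 + 0, so a_5 = 2.
so x = [3; 1, 4, 9, 3, 2].
Convergents (p_i = a_i*p_{i-1} + p_{i-2}, q_i = a_i*q_{i-1} + q_{i-2} with p_{-2}=0, p_{-1}=1, q_{-2}=1, q_{-1}=0), until the denominator exceeds 60:
  i=0: a_0=3, p_0 = 3*1 + 0 = 3, q_0 = 3*0 + 1 = 1.
  i=1: a_1=1, p_1 = 1*3 + 1 = 4, q_1 = 1*1 + 0 = 1.
  i=2: a_2=4, p_2 = 4*4 + 3 = 19, q_2 = 4*1 + 1 = 5.
  i=3: a_3=9, p_3 = 9*19 + 4 = 175, q_3 = 9*5 + 1 = 46.
  i=4: a_4=3, p_4 = 3*175 + 19 = 544, q_4 = 3*46 + 5 = 143.
q_4 = 143 > 60, so the last convergent with denominator <= 60 is p_3/q_3 = 175/46.
The closest fraction with denominator <= 60 is either p_3/q_3 or the intermediate fraction (k*p_3 + p_2)/(k*q_3 + q_2) with the largest k >= 1 whose denominator stays <= 60; these approach x as k grows, and every other convergent or intermediate fraction in range is farther away.
Largest k: floor((60 - q_2)/q_3) = floor((60 - 5)/46) = 1.
That gives (1*175 + 19)/(1*46 + 5) = 194/51.
Compare the errors: |x - 175/46| = |1263*46 - 175*332|/(332*46) = 2/15272, and |x - 194/51| = |1263*51 - 194*332|/(332*51) = 5/16932.
Cross-multiplying, 2*16932 = 33864 < 76360 = 5*15272, so 2/15272 is smaller: the convergent 175/46 is closer to x than 194/51.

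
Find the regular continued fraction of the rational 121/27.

[4; 2, 13]

Run the Euclidean algorithm on 121 and 27; the successive quotients are the partial quotients a_0, a_1, ... (each step inverts the fractional part left over by the previous one):
  121 = 4*27 + 13, so a_0 = 4.
  27 = 2*13 + 1, so a_1 = 2.
  13 = 13*1 + 0, so a_2 = 13.
The remainder reaches 0 after 3 divisions, so the expansion has 3 partial quotients, read off in order.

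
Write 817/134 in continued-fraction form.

[6; 10, 3, 4]

Run the Euclidean algorithm on 817 and 134; the successive quotients are the partial quotients a_0, a_1, ... (each step inverts the fractional part left over by the previous one):
  817 = 6*134 + 13, so a_0 = 6.
  134 = 10*13 + 4, so a_1 = 10.
  13 = 3*4 + 1, so a_2 = 3.
  4 = 4*1 + 0, so a_3 = 4.
The remainder reaches 0 after 4 divisions, so the expansion has 4 partial quotients, read off in order.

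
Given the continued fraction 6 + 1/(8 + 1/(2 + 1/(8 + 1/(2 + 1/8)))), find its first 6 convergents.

Using the convergent recurrence p_i = a_i*p_{i-1} + p_{i-2}, q_i = a_i*q_{i-1} + q_{i-2} with p_{-2}=0, p_{-1}=1, q_{-2}=1, q_{-1}=0:
  i=0: a_0=6, p_0 = 6*1 + 0 = 6, q_0 = 6*0 + 1 = 1.
  i=1: a_1=8, p_1 = 8*6 + 1 = 49, q_1 = 8*1 + 0 = 8.
  i=2: a_2=2, p_2 = 2*49 + 6 = 104, q_2 = 2*8 + 1 = 17.
  i=3: a_3=8, p_3 = 8*104 + 49 = 881, q_3 = 8*17 + 8 = 144.
  i=4: a_4=2, p_4 = 2*881 + 104 = 1866, q_4 = 2*144 + 17 = 305.
  i=5: a_5=8, p_5 = 8*1866 + 881 = 15809, q_5 = 8*305 + 144 = 2584.

6/1, 49/8, 104/17, 881/144, 1866/305, 15809/2584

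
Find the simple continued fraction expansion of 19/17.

Run the Euclidean algorithm on 19 and 17; the successive quotients are the partial quotients a_0, a_1, ... (each step inverts the fractional part left over by the previous one):
  19 = 1*17 + 2, so a_0 = 1.
  17 = 8*2 + 1, so a_1 = 8.
  2 = 2*1 + 0, so a_2 = 2.
The remainder reaches 0 after 3 divisions, so the expansion has 3 partial quotients, read off in order.

[1; 8, 2]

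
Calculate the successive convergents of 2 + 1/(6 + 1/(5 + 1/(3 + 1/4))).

Using the convergent recurrence p_i = a_i*p_{i-1} + p_{i-2}, q_i = a_i*q_{i-1} + q_{i-2} with p_{-2}=0, p_{-1}=1, q_{-2}=1, q_{-1}=0:
  i=0: a_0=2, p_0 = 2*1 + 0 = 2, q_0 = 2*0 + 1 = 1.
  i=1: a_1=6, p_1 = 6*2 + 1 = 13, q_1 = 6*1 + 0 = 6.
  i=2: a_2=5, p_2 = 5*13 + 2 = 67, q_2 = 5*6 + 1 = 31.
  i=3: a_3=3, p_3 = 3*67 + 13 = 214, q_3 = 3*31 + 6 = 99.
  i=4: a_4=4, p_4 = 4*214 + 67 = 923, q_4 = 4*99 + 31 = 427.

2/1, 13/6, 67/31, 214/99, 923/427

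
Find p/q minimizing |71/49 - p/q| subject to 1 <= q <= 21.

Expand x = 71/49 as a continued fraction with the Euclidean algorithm:
  71 = 1*49 + 22, so a_0 = 1.
  49 = 2*22 + 5, so a_1 = 2.
  22 = 4*5 + 2, so a_2 = 4.
  5 = 2*2 + 1, so a_3 = 2.
  2 = 2*1 + 0, so a_4 = 2.
so x = [1; 2, 4, 2, 2].
Convergents (p_i = a_i*p_{i-1} + p_{i-2}, q_i = a_i*q_{i-1} + q_{i-2} with p_{-2}=0, p_{-1}=1, q_{-2}=1, q_{-1}=0), until the denominator exceeds 21:
  i=0: a_0=1, p_0 = 1*1 + 0 = 1, q_0 = 1*0 + 1 = 1.
  i=1: a_1=2, p_1 = 2*1 + 1 = 3, q_1 = 2*1 + 0 = 2.
  i=2: a_2=4, p_2 = 4*3 + 1 = 13, q_2 = 4*2 + 1 = 9.
  i=3: a_3=2, p_3 = 2*13 + 3 = 29, q_3 = 2*9 + 2 = 20.
  i=4: a_4=2, p_4 = 2*29 + 13 = 71, q_4 = 2*20 + 9 = 49.
q_4 = 49 > 21, so the last convergent with denominator <= 21 is p_3/q_3 = 29/20.
The closest fraction with denominator <= 21 is either p_3/q_3 or the intermediate fraction (k*p_3 + p_2)/(k*q_3 + q_2) with the largest k >= 1 whose denominator stays <= 21; these approach x as k grows, and every other convergent or intermediate fraction in range is farther away.
Largest k: floor((21 - q_2)/q_3) = floor((21 - 9)/20) = 0.
Since k = 0, no intermediate fraction beyond p_3/q_3 has denominator <= 21, so the convergent 29/20 is the closest (its error is |71*20 - 29*49|/(49*20) = 1/980).

29/20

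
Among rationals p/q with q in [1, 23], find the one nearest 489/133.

81/22

Expand x = 489/133 as a continued fraction with the Euclidean algorithm:
  489 = 3*133 + 90, so a_0 = 3.
  133 = 1*90 + 43, so a_1 = 1.
  90 = 2*43 + 4, so a_2 = 2.
  43 = 10*4 + 3, so a_3 = 10.
  4 = 1*3 + 1, so a_4 = 1.
  3 = 3*1 + 0, so a_5 = 3.
so x = [3; 1, 2, 10, 1, 3].
Convergents (p_i = a_i*p_{i-1} + p_{i-2}, q_i = a_i*q_{i-1} + q_{i-2} with p_{-2}=0, p_{-1}=1, q_{-2}=1, q_{-1}=0), until the denominator exceeds 23:
  i=0: a_0=3, p_0 = 3*1 + 0 = 3, q_0 = 3*0 + 1 = 1.
  i=1: a_1=1, p_1 = 1*3 + 1 = 4, q_1 = 1*1 + 0 = 1.
  i=2: a_2=2, p_2 = 2*4 + 3 = 11, q_2 = 2*1 + 1 = 3.
  i=3: a_3=10, p_3 = 10*11 + 4 = 114, q_3 = 10*3 + 1 = 31.
q_3 = 31 > 23, so the last convergent with denominator <= 23 is p_2/q_2 = 11/3.
The closest fraction with denominator <= 23 is either p_2/q_2 or the intermediate fraction (k*p_2 + p_1)/(k*q_2 + q_1) with the largest k >= 1 whose denominator stays <= 23; these approach x as k grows, and every other convergent or intermediate fraction in range is farther away.
Largest k: floor((23 - q_1)/q_2) = floor((23 - 1)/3) = 7.
That gives (7*11 + 4)/(7*3 + 1) = 81/22.
Compare the errors: |x - 11/3| = |489*3 - 11*133|/(133*3) = 4/399, and |x - 81/22| = |489*22 - 81*133|/(133*22) = 15/2926.
Cross-multiplying, 15*399 = 5985 < 11704 = 4*2926, so 15/2926 is smaller: the intermediate fraction 81/22 is closer to x than 11/3.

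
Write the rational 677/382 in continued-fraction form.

[1; 1, 3, 2, 1, 1, 3, 1, 3]

Run the Euclidean algorithm on 677 and 382; the successive quotients are the partial quotients a_0, a_1, ... (each step inverts the fractional part left over by the previous one):
  677 = 1*382 + 295, so a_0 = 1.
  382 = 1*295 + 87, so a_1 = 1.
  295 = 3*87 + 34, so a_2 = 3.
  87 = 2*34 + 19, so a_3 = 2.
  34 = 1*19 + 15, so a_4 = 1.
  19 = 1*15 + 4, so a_5 = 1.
  15 = 3*4 + 3, so a_6 = 3.
  4 = 1*3 + 1, so a_7 = 1.
  3 = 3*1 + 0, so a_8 = 3.
The remainder reaches 0 after 9 divisions, so the expansion has 9 partial quotients, read off in order.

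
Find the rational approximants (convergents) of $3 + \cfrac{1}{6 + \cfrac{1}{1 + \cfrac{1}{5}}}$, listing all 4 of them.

Using the convergent recurrence p_i = a_i*p_{i-1} + p_{i-2}, q_i = a_i*q_{i-1} + q_{i-2} with p_{-2}=0, p_{-1}=1, q_{-2}=1, q_{-1}=0:
  i=0: a_0=3, p_0 = 3*1 + 0 = 3, q_0 = 3*0 + 1 = 1.
  i=1: a_1=6, p_1 = 6*3 + 1 = 19, q_1 = 6*1 + 0 = 6.
  i=2: a_2=1, p_2 = 1*19 + 3 = 22, q_2 = 1*6 + 1 = 7.
  i=3: a_3=5, p_3 = 5*22 + 19 = 129, q_3 = 5*7 + 6 = 41.

3/1, 19/6, 22/7, 129/41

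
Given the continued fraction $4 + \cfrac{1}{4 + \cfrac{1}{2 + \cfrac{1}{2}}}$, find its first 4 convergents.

Using the convergent recurrence p_i = a_i*p_{i-1} + p_{i-2}, q_i = a_i*q_{i-1} + q_{i-2} with p_{-2}=0, p_{-1}=1, q_{-2}=1, q_{-1}=0:
  i=0: a_0=4, p_0 = 4*1 + 0 = 4, q_0 = 4*0 + 1 = 1.
  i=1: a_1=4, p_1 = 4*4 + 1 = 17, q_1 = 4*1 + 0 = 4.
  i=2: a_2=2, p_2 = 2*17 + 4 = 38, q_2 = 2*4 + 1 = 9.
  i=3: a_3=2, p_3 = 2*38 + 17 = 93, q_3 = 2*9 + 4 = 22.

4/1, 17/4, 38/9, 93/22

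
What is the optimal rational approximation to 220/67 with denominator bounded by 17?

Expand x = 220/67 as a continued fraction with the Euclidean algorithm:
  220 = 3*67 + 19, so a_0 = 3.
  67 = 3*19 + 10, so a_1 = 3.
  19 = 1*10 + 9, so a_2 = 1.
  10 = 1*9 + 1, so a_3 = 1.
  9 = 9*1 + 0, so a_4 = 9.
so x = [3; 3, 1, 1, 9].
Convergents (p_i = a_i*p_{i-1} + p_{i-2}, q_i = a_i*q_{i-1} + q_{i-2} with p_{-2}=0, p_{-1}=1, q_{-2}=1, q_{-1}=0), until the denominator exceeds 17:
  i=0: a_0=3, p_0 = 3*1 + 0 = 3, q_0 = 3*0 + 1 = 1.
  i=1: a_1=3, p_1 = 3*3 + 1 = 10, q_1 = 3*1 + 0 = 3.
  i=2: a_2=1, p_2 = 1*10 + 3 = 13, q_2 = 1*3 + 1 = 4.
  i=3: a_3=1, p_3 = 1*13 + 10 = 23, q_3 = 1*4 + 3 = 7.
  i=4: a_4=9, p_4 = 9*23 + 13 = 220, q_4 = 9*7 + 4 = 67.
q_4 = 67 > 17, so the last convergent with denominator <= 17 is p_3/q_3 = 23/7.
The closest fraction with denominator <= 17 is either p_3/q_3 or the intermediate fraction (k*p_3 + p_2)/(k*q_3 + q_2) with the largest k >= 1 whose denominator stays <= 17; these approach x as k grows, and every other convergent or intermediate fraction in range is farther away.
Largest k: floor((17 - q_2)/q_3) = floor((17 - 4)/7) = 1.
That gives (1*23 + 13)/(1*7 + 4) = 36/11.
Compare the errors: |x - 23/7| = |220*7 - 23*67|/(67*7) = 1/469, and |x - 36/11| = |220*11 - 36*67|/(67*11) = 8/737.
Cross-multiplying, 1*737 = 737 < 3752 = 8*469, so 1/469 is smaller: the convergent 23/7 is closer to x than 36/11.

23/7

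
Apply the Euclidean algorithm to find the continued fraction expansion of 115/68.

Run the Euclidean algorithm on 115 and 68; the successive quotients are the partial quotients a_0, a_1, ... (each step inverts the fractional part left over by the previous one):
  115 = 1*68 + 47, so a_0 = 1.
  68 = 1*47 + 21, so a_1 = 1.
  47 = 2*21 + 5, so a_2 = 2.
  21 = 4*5 + 1, so a_3 = 4.
  5 = 5*1 + 0, so a_4 = 5.
The remainder reaches 0 after 5 divisions, so the expansion has 5 partial quotients, read off in order.

[1; 1, 2, 4, 5]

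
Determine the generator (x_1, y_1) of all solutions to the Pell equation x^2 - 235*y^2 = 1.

(x, y) = (46, 3)

First expand sqrt(235) as a continued fraction. With x_i = (sqrt(235) + m_i)/d_i and (m_0, d_0) = (0, 1): a_0 = floor(sqrt(235)) = 15, since 15^2 = 225 <= 235 < 256 = 16^2.
Iterate m_{i+1} = d_i*a_i - m_i, d_{i+1} = (235 - m_{i+1}^2)/d_i, a_{i+1} = floor((a_0 + m_{i+1})/d_{i+1}):
  m_1 = 1*15 - 0 = 15, d_1 = (235 - 15^2)/1 = 10/1 = 10, a_1 = floor((15 + 15)/10) = 3.
  m_2 = 10*3 - 15 = 15, d_2 = (235 - 15^2)/10 = 10/10 = 1, a_2 = floor((15 + 15)/1) = 30.
  m_3 = 1*30 - 15 = 15, d_3 = (235 - 15^2)/1 = 10/1 = 10: (m_3, d_3) = (m_1, d_1) = (15, 10), so from here the quotients repeat a_1, a_2; the period length is 2.
So sqrt(235) = [15; (3, 30)] with period length k = 2.
k is even, so the fundamental solution of x^2 - 235y^2 = 1 is (p_{k-1}, q_{k-1}) = (p_1, q_1); compute convergents through index 1.
Convergents (p_i = a_i*p_{i-1} + p_{i-2}, q_i = a_i*q_{i-1} + q_{i-2} with p_{-2}=0, p_{-1}=1, q_{-2}=1, q_{-1}=0):
  i=0: a_0=15, p_0 = 15*1 + 0 = 15, q_0 = 15*0 + 1 = 1.
  i=1: a_1=3, p_1 = 3*15 + 1 = 46, q_1 = 3*1 + 0 = 3.
Check: 46^2 - 235*3^2 = 2116 - 2115 = 1, so (x, y) = (46, 3) solves the equation, and by the theorem it is the least positive solution.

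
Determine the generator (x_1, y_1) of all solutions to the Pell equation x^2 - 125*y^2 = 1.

First expand sqrt(125) as a continued fraction. With x_i = (sqrt(125) + m_i)/d_i and (m_0, d_0) = (0, 1): a_0 = floor(sqrt(125)) = 11, since 11^2 = 121 <= 125 < 144 = 12^2.
Iterate m_{i+1} = d_i*a_i - m_i, d_{i+1} = (125 - m_{i+1}^2)/d_i, a_{i+1} = floor((a_0 + m_{i+1})/d_{i+1}):
  m_1 = 1*11 - 0 = 11, d_1 = (125 - 11^2)/1 = 4/1 = 4, a_1 = floor((11 + 11)/4) = 5.
  m_2 = 4*5 - 11 = 9, d_2 = (125 - 9^2)/4 = 44/4 = 11, a_2 = floor((11 + 9)/11) = 1.
  m_3 = 11*1 - 9 = 2, d_3 = (125 - 2^2)/11 = 121/11 = 11, a_3 = floor((11 + 2)/11) = 1.
  m_4 = 11*1 - 2 = 9, d_4 = (125 - 9^2)/11 = 44/11 = 4, a_4 = floor((11 + 9)/4) = 5.
  m_5 = 4*5 - 9 = 11, d_5 = (125 - 11^2)/4 = 4/4 = 1, a_5 = floor((11 + 11)/1) = 22.
  m_6 = 1*22 - 11 = 11, d_6 = (125 - 11^2)/1 = 4/1 = 4: (m_6, d_6) = (m_1, d_1) = (11, 4), so from here the quotients repeat a_1, ..., a_5; the period length is 5.
So sqrt(125) = [11; (5, 1, 1, 5, 22)] with period length k = 5.
k is odd, so (p_{k-1}, q_{k-1}) only solves x^2 - 125y^2 = -1 and the fundamental solution of x^2 - 125y^2 = 1 is (p_{2k-1}, q_{2k-1}) = (p_9, q_9); compute convergents through index 9, running through the period twice.
Convergents (p_i = a_i*p_{i-1} + p_{i-2}, q_i = a_i*q_{i-1} + q_{i-2} with p_{-2}=0, p_{-1}=1, q_{-2}=1, q_{-1}=0):
  i=0: a_0=11, p_0 = 11*1 + 0 = 11, q_0 = 11*0 + 1 = 1.
  i=1: a_1=5, p_1 = 5*11 + 1 = 56, q_1 = 5*1 + 0 = 5.
  i=2: a_2=1, p_2 = 1*56 + 11 = 67, q_2 = 1*5 + 1 = 6.
  i=3: a_3=1, p_3 = 1*67 + 56 = 123, q_3 = 1*6 + 5 = 11.
  i=4: a_4=5, p_4 = 5*123 + 67 = 682, q_4 = 5*11 + 6 = 61.
  i=5: a_5=22, p_5 = 22*682 + 123 = 15127, q_5 = 22*61 + 11 = 1353.
  i=6: a_6=5, p_6 = 5*15127 + 682 = 76317, q_6 = 5*1353 + 61 = 6826.
  i=7: a_7=1, p_7 = 1*76317 + 15127 = 91444, q_7 = 1*6826 + 1353 = 8179.
  i=8: a_8=1, p_8 = 1*91444 + 76317 = 167761, q_8 = 1*8179 + 6826 = 15005.
  i=9: a_9=5, p_9 = 5*167761 + 91444 = 930249, q_9 = 5*15005 + 8179 = 83204.
Indeed p_4^2 - 125*q_4^2 = 465124 - 465125 = -1, not +1.
Check: 930249^2 - 125*83204^2 = 865363202001 - 865363202000 = 1, so (x, y) = (930249, 83204) solves the equation, and by the theorem it is the least positive solution.

(x, y) = (930249, 83204)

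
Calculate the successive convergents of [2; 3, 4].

2/1, 7/3, 30/13

Using the convergent recurrence p_i = a_i*p_{i-1} + p_{i-2}, q_i = a_i*q_{i-1} + q_{i-2} with p_{-2}=0, p_{-1}=1, q_{-2}=1, q_{-1}=0:
  i=0: a_0=2, p_0 = 2*1 + 0 = 2, q_0 = 2*0 + 1 = 1.
  i=1: a_1=3, p_1 = 3*2 + 1 = 7, q_1 = 3*1 + 0 = 3.
  i=2: a_2=4, p_2 = 4*7 + 2 = 30, q_2 = 4*3 + 1 = 13.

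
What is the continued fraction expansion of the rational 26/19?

[1; 2, 1, 2, 2]

Run the Euclidean algorithm on 26 and 19; the successive quotients are the partial quotients a_0, a_1, ... (each step inverts the fractional part left over by the previous one):
  26 = 1*19 + 7, so a_0 = 1.
  19 = 2*7 + 5, so a_1 = 2.
  7 = 1*5 + 2, so a_2 = 1.
  5 = 2*2 + 1, so a_3 = 2.
  2 = 2*1 + 0, so a_4 = 2.
The remainder reaches 0 after 5 divisions, so the expansion has 5 partial quotients, read off in order.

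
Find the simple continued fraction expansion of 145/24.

Run the Euclidean algorithm on 145 and 24; the successive quotients are the partial quotients a_0, a_1, ... (each step inverts the fractional part left over by the previous one):
  145 = 6*24 + 1, so a_0 = 6.
  24 = 24*1 + 0, so a_1 = 24.
The remainder reaches 0 after 2 divisions, so the expansion has 2 partial quotients, read off in order.

[6; 24]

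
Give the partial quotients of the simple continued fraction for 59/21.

[2; 1, 4, 4]

Run the Euclidean algorithm on 59 and 21; the successive quotients are the partial quotients a_0, a_1, ... (each step inverts the fractional part left over by the previous one):
  59 = 2*21 + 17, so a_0 = 2.
  21 = 1*17 + 4, so a_1 = 1.
  17 = 4*4 + 1, so a_2 = 4.
  4 = 4*1 + 0, so a_3 = 4.
The remainder reaches 0 after 4 divisions, so the expansion has 4 partial quotients, read off in order.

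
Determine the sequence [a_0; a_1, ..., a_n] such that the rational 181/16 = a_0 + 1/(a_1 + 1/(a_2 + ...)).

Run the Euclidean algorithm on 181 and 16; the successive quotients are the partial quotients a_0, a_1, ... (each step inverts the fractional part left over by the previous one):
  181 = 11*16 + 5, so a_0 = 11.
  16 = 3*5 + 1, so a_1 = 3.
  5 = 5*1 + 0, so a_2 = 5.
The remainder reaches 0 after 3 divisions, so the expansion has 3 partial quotients, read off in order.

[11; 3, 5]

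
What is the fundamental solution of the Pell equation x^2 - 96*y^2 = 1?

(x, y) = (49, 5)

First expand sqrt(96) as a continued fraction. With x_i = (sqrt(96) + m_i)/d_i and (m_0, d_0) = (0, 1): a_0 = floor(sqrt(96)) = 9, since 9^2 = 81 <= 96 < 100 = 10^2.
Iterate m_{i+1} = d_i*a_i - m_i, d_{i+1} = (96 - m_{i+1}^2)/d_i, a_{i+1} = floor((a_0 + m_{i+1})/d_{i+1}):
  m_1 = 1*9 - 0 = 9, d_1 = (96 - 9^2)/1 = 15/1 = 15, a_1 = floor((9 + 9)/15) = 1.
  m_2 = 15*1 - 9 = 6, d_2 = (96 - 6^2)/15 = 60/15 = 4, a_2 = floor((9 + 6)/4) = 3.
  m_3 = 4*3 - 6 = 6, d_3 = (96 - 6^2)/4 = 60/4 = 15, a_3 = floor((9 + 6)/15) = 1.
  m_4 = 15*1 - 6 = 9, d_4 = (96 - 9^2)/15 = 15/15 = 1, a_4 = floor((9 + 9)/1) = 18.
  m_5 = 1*18 - 9 = 9, d_5 = (96 - 9^2)/1 = 15/1 = 15: (m_5, d_5) = (m_1, d_1) = (9, 15), so from here the quotients repeat a_1, ..., a_4; the period length is 4.
So sqrt(96) = [9; (1, 3, 1, 18)] with period length k = 4.
k is even, so the fundamental solution of x^2 - 96y^2 = 1 is (p_{k-1}, q_{k-1}) = (p_3, q_3); compute convergents through index 3.
Convergents (p_i = a_i*p_{i-1} + p_{i-2}, q_i = a_i*q_{i-1} + q_{i-2} with p_{-2}=0, p_{-1}=1, q_{-2}=1, q_{-1}=0):
  i=0: a_0=9, p_0 = 9*1 + 0 = 9, q_0 = 9*0 + 1 = 1.
  i=1: a_1=1, p_1 = 1*9 + 1 = 10, q_1 = 1*1 + 0 = 1.
  i=2: a_2=3, p_2 = 3*10 + 9 = 39, q_2 = 3*1 + 1 = 4.
  i=3: a_3=1, p_3 = 1*39 + 10 = 49, q_3 = 1*4 + 1 = 5.
Check: 49^2 - 96*5^2 = 2401 - 2400 = 1, so (x, y) = (49, 5) solves the equation, and by the theorem it is the least positive solution.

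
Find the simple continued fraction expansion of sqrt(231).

[15; (5, 30)]

Write x_i = (sqrt(231) + m_i)/d_i with (m_0, d_0) = (0, 1). a_0 = floor(sqrt(231)) = 15, since 15^2 = 225 <= 231 < 256 = 16^2.
Iterate m_{i+1} = d_i*a_i - m_i, d_{i+1} = (231 - m_{i+1}^2)/d_i, a_{i+1} = floor((a_0 + m_{i+1})/d_{i+1}):
  m_1 = 1*15 - 0 = 15, d_1 = (231 - 15^2)/1 = 6/1 = 6, a_1 = floor((15 + 15)/6) = 5.
  m_2 = 6*5 - 15 = 15, d_2 = (231 - 15^2)/6 = 6/6 = 1, a_2 = floor((15 + 15)/1) = 30.
  m_3 = 1*30 - 15 = 15, d_3 = (231 - 15^2)/1 = 6/1 = 6: (m_3, d_3) = (m_1, d_1) = (15, 6), so from here the quotients repeat a_1, a_2; the period length is 2.
Hence the expansion of sqrt(231) is a_0 = 15 followed by the repeating block 5, 30 (period 2).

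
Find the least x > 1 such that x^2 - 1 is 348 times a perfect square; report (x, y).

First expand sqrt(348) as a continued fraction. With x_i = (sqrt(348) + m_i)/d_i and (m_0, d_0) = (0, 1): a_0 = floor(sqrt(348)) = 18, since 18^2 = 324 <= 348 < 361 = 19^2.
Iterate m_{i+1} = d_i*a_i - m_i, d_{i+1} = (348 - m_{i+1}^2)/d_i, a_{i+1} = floor((a_0 + m_{i+1})/d_{i+1}):
  m_1 = 1*18 - 0 = 18, d_1 = (348 - 18^2)/1 = 24/1 = 24, a_1 = floor((18 + 18)/24) = 1.
  m_2 = 24*1 - 18 = 6, d_2 = (348 - 6^2)/24 = 312/24 = 13, a_2 = floor((18 + 6)/13) = 1.
  m_3 = 13*1 - 6 = 7, d_3 = (348 - 7^2)/13 = 299/13 = 23, a_3 = floor((18 + 7)/23) = 1.
  m_4 = 23*1 - 7 = 16, d_4 = (348 - 16^2)/23 = 92/23 = 4, a_4 = floor((18 + 16)/4) = 8.
  m_5 = 4*8 - 16 = 16, d_5 = (348 - 16^2)/4 = 92/4 = 23, a_5 = floor((18 + 16)/23) = 1.
  m_6 = 23*1 - 16 = 7, d_6 = (348 - 7^2)/23 = 299/23 = 13, a_6 = floor((18 + 7)/13) = 1.
  m_7 = 13*1 - 7 = 6, d_7 = (348 - 6^2)/13 = 312/13 = 24, a_7 = floor((18 + 6)/24) = 1.
  m_8 = 24*1 - 6 = 18, d_8 = (348 - 18^2)/24 = 24/24 = 1, a_8 = floor((18 + 18)/1) = 36.
  m_9 = 1*36 - 18 = 18, d_9 = (348 - 18^2)/1 = 24/1 = 24: (m_9, d_9) = (m_1, d_1) = (18, 24), so from here the quotients repeat a_1, ..., a_8; the period length is 8.
So sqrt(348) = [18; (1, 1, 1, 8, 1, 1, 1, 36)] with period length k = 8.
k is even, so the fundamental solution of x^2 - 348y^2 = 1 is (p_{k-1}, q_{k-1}) = (p_7, q_7); compute convergents through index 7.
Convergents (p_i = a_i*p_{i-1} + p_{i-2}, q_i = a_i*q_{i-1} + q_{i-2} with p_{-2}=0, p_{-1}=1, q_{-2}=1, q_{-1}=0):
  i=0: a_0=18, p_0 = 18*1 + 0 = 18, q_0 = 18*0 + 1 = 1.
  i=1: a_1=1, p_1 = 1*18 + 1 = 19, q_1 = 1*1 + 0 = 1.
  i=2: a_2=1, p_2 = 1*19 + 18 = 37, q_2 = 1*1 + 1 = 2.
  i=3: a_3=1, p_3 = 1*37 + 19 = 56, q_3 = 1*2 + 1 = 3.
  i=4: a_4=8, p_4 = 8*56 + 37 = 485, q_4 = 8*3 + 2 = 26.
  i=5: a_5=1, p_5 = 1*485 + 56 = 541, q_5 = 1*26 + 3 = 29.
  i=6: a_6=1, p_6 = 1*541 + 485 = 1026, q_6 = 1*29 + 26 = 55.
  i=7: a_7=1, p_7 = 1*1026 + 541 = 1567, q_7 = 1*55 + 29 = 84.
Check: 1567^2 - 348*84^2 = 2455489 - 2455488 = 1, so (x, y) = (1567, 84) solves the equation, and by the theorem it is the least positive solution.

(x, y) = (1567, 84)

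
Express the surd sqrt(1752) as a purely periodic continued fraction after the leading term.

Write x_i = (sqrt(1752) + m_i)/d_i with (m_0, d_0) = (0, 1). a_0 = floor(sqrt(1752)) = 41, since 41^2 = 1681 <= 1752 < 1764 = 42^2.
Iterate m_{i+1} = d_i*a_i - m_i, d_{i+1} = (1752 - m_{i+1}^2)/d_i, a_{i+1} = floor((a_0 + m_{i+1})/d_{i+1}):
  m_1 = 1*41 - 0 = 41, d_1 = (1752 - 41^2)/1 = 71/1 = 71, a_1 = floor((41 + 41)/71) = 1.
  m_2 = 71*1 - 41 = 30, d_2 = (1752 - 30^2)/71 = 852/71 = 12, a_2 = floor((41 + 30)/12) = 5.
  m_3 = 12*5 - 30 = 30, d_3 = (1752 - 30^2)/12 = 852/12 = 71, a_3 = floor((41 + 30)/71) = 1.
  m_4 = 71*1 - 30 = 41, d_4 = (1752 - 41^2)/71 = 71/71 = 1, a_4 = floor((41 + 41)/1) = 82.
  m_5 = 1*82 - 41 = 41, d_5 = (1752 - 41^2)/1 = 71/1 = 71: (m_5, d_5) = (m_1, d_1) = (41, 71), so from here the quotients repeat a_1, ..., a_4; the period length is 4.
Hence the expansion of sqrt(1752) is a_0 = 41 followed by the repeating block 1, 5, 1, 82 (period 4).

[41; (1, 5, 1, 82)]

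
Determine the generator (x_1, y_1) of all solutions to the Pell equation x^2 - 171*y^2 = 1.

First expand sqrt(171) as a continued fraction. With x_i = (sqrt(171) + m_i)/d_i and (m_0, d_0) = (0, 1): a_0 = floor(sqrt(171)) = 13, since 13^2 = 169 <= 171 < 196 = 14^2.
Iterate m_{i+1} = d_i*a_i - m_i, d_{i+1} = (171 - m_{i+1}^2)/d_i, a_{i+1} = floor((a_0 + m_{i+1})/d_{i+1}):
  m_1 = 1*13 - 0 = 13, d_1 = (171 - 13^2)/1 = 2/1 = 2, a_1 = floor((13 + 13)/2) = 13.
  m_2 = 2*13 - 13 = 13, d_2 = (171 - 13^2)/2 = 2/2 = 1, a_2 = floor((13 + 13)/1) = 26.
  m_3 = 1*26 - 13 = 13, d_3 = (171 - 13^2)/1 = 2/1 = 2: (m_3, d_3) = (m_1, d_1) = (13, 2), so from here the quotients repeat a_1, a_2; the period length is 2.
So sqrt(171) = [13; (13, 26)] with period length k = 2.
k is even, so the fundamental solution of x^2 - 171y^2 = 1 is (p_{k-1}, q_{k-1}) = (p_1, q_1); compute convergents through index 1.
Convergents (p_i = a_i*p_{i-1} + p_{i-2}, q_i = a_i*q_{i-1} + q_{i-2} with p_{-2}=0, p_{-1}=1, q_{-2}=1, q_{-1}=0):
  i=0: a_0=13, p_0 = 13*1 + 0 = 13, q_0 = 13*0 + 1 = 1.
  i=1: a_1=13, p_1 = 13*13 + 1 = 170, q_1 = 13*1 + 0 = 13.
Check: 170^2 - 171*13^2 = 28900 - 28899 = 1, so (x, y) = (170, 13) solves the equation, and by the theorem it is the least positive solution.

(x, y) = (170, 13)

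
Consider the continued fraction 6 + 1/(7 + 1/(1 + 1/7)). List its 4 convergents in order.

6/1, 43/7, 49/8, 386/63

Using the convergent recurrence p_i = a_i*p_{i-1} + p_{i-2}, q_i = a_i*q_{i-1} + q_{i-2} with p_{-2}=0, p_{-1}=1, q_{-2}=1, q_{-1}=0:
  i=0: a_0=6, p_0 = 6*1 + 0 = 6, q_0 = 6*0 + 1 = 1.
  i=1: a_1=7, p_1 = 7*6 + 1 = 43, q_1 = 7*1 + 0 = 7.
  i=2: a_2=1, p_2 = 1*43 + 6 = 49, q_2 = 1*7 + 1 = 8.
  i=3: a_3=7, p_3 = 7*49 + 43 = 386, q_3 = 7*8 + 7 = 63.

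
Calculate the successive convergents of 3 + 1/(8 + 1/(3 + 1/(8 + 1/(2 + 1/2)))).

3/1, 25/8, 78/25, 649/208, 1376/441, 3401/1090

Using the convergent recurrence p_i = a_i*p_{i-1} + p_{i-2}, q_i = a_i*q_{i-1} + q_{i-2} with p_{-2}=0, p_{-1}=1, q_{-2}=1, q_{-1}=0:
  i=0: a_0=3, p_0 = 3*1 + 0 = 3, q_0 = 3*0 + 1 = 1.
  i=1: a_1=8, p_1 = 8*3 + 1 = 25, q_1 = 8*1 + 0 = 8.
  i=2: a_2=3, p_2 = 3*25 + 3 = 78, q_2 = 3*8 + 1 = 25.
  i=3: a_3=8, p_3 = 8*78 + 25 = 649, q_3 = 8*25 + 8 = 208.
  i=4: a_4=2, p_4 = 2*649 + 78 = 1376, q_4 = 2*208 + 25 = 441.
  i=5: a_5=2, p_5 = 2*1376 + 649 = 3401, q_5 = 2*441 + 208 = 1090.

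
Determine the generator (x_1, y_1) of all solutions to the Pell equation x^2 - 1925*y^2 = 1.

First expand sqrt(1925) as a continued fraction. With x_i = (sqrt(1925) + m_i)/d_i and (m_0, d_0) = (0, 1): a_0 = floor(sqrt(1925)) = 43, since 43^2 = 1849 <= 1925 < 1936 = 44^2.
Iterate m_{i+1} = d_i*a_i - m_i, d_{i+1} = (1925 - m_{i+1}^2)/d_i, a_{i+1} = floor((a_0 + m_{i+1})/d_{i+1}):
  m_1 = 1*43 - 0 = 43, d_1 = (1925 - 43^2)/1 = 76/1 = 76, a_1 = floor((43 + 43)/76) = 1.
  m_2 = 76*1 - 43 = 33, d_2 = (1925 - 33^2)/76 = 836/76 = 11, a_2 = floor((43 + 33)/11) = 6.
  m_3 = 11*6 - 33 = 33, d_3 = (1925 - 33^2)/11 = 836/11 = 76, a_3 = floor((43 + 33)/76) = 1.
  m_4 = 76*1 - 33 = 43, d_4 = (1925 - 43^2)/76 = 76/76 = 1, a_4 = floor((43 + 43)/1) = 86.
  m_5 = 1*86 - 43 = 43, d_5 = (1925 - 43^2)/1 = 76/1 = 76: (m_5, d_5) = (m_1, d_1) = (43, 76), so from here the quotients repeat a_1, ..., a_4; the period length is 4.
So sqrt(1925) = [43; (1, 6, 1, 86)] with period length k = 4.
k is even, so the fundamental solution of x^2 - 1925y^2 = 1 is (p_{k-1}, q_{k-1}) = (p_3, q_3); compute convergents through index 3.
Convergents (p_i = a_i*p_{i-1} + p_{i-2}, q_i = a_i*q_{i-1} + q_{i-2} with p_{-2}=0, p_{-1}=1, q_{-2}=1, q_{-1}=0):
  i=0: a_0=43, p_0 = 43*1 + 0 = 43, q_0 = 43*0 + 1 = 1.
  i=1: a_1=1, p_1 = 1*43 + 1 = 44, q_1 = 1*1 + 0 = 1.
  i=2: a_2=6, p_2 = 6*44 + 43 = 307, q_2 = 6*1 + 1 = 7.
  i=3: a_3=1, p_3 = 1*307 + 44 = 351, q_3 = 1*7 + 1 = 8.
Check: 351^2 - 1925*8^2 = 123201 - 123200 = 1, so (x, y) = (351, 8) solves the equation, and by the theorem it is the least positive solution.

(x, y) = (351, 8)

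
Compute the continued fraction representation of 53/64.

[0; 1, 4, 1, 4, 2]

Run the Euclidean algorithm on 53 and 64; the successive quotients are the partial quotients a_0, a_1, ... (each step inverts the fractional part left over by the previous one):
  53 = 0*64 + 53, so a_0 = 0.
  64 = 1*53 + 11, so a_1 = 1.
  53 = 4*11 + 9, so a_2 = 4.
  11 = 1*9 + 2, so a_3 = 1.
  9 = 4*2 + 1, so a_4 = 4.
  2 = 2*1 + 0, so a_5 = 2.
The remainder reaches 0 after 6 divisions, so the expansion has 6 partial quotients, read off in order.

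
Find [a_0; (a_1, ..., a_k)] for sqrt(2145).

Write x_i = (sqrt(2145) + m_i)/d_i with (m_0, d_0) = (0, 1). a_0 = floor(sqrt(2145)) = 46, since 46^2 = 2116 <= 2145 < 2209 = 47^2.
Iterate m_{i+1} = d_i*a_i - m_i, d_{i+1} = (2145 - m_{i+1}^2)/d_i, a_{i+1} = floor((a_0 + m_{i+1})/d_{i+1}):
  m_1 = 1*46 - 0 = 46, d_1 = (2145 - 46^2)/1 = 29/1 = 29, a_1 = floor((46 + 46)/29) = 3.
  m_2 = 29*3 - 46 = 41, d_2 = (2145 - 41^2)/29 = 464/29 = 16, a_2 = floor((46 + 41)/16) = 5.
  m_3 = 16*5 - 41 = 39, d_3 = (2145 - 39^2)/16 = 624/16 = 39, a_3 = floor((46 + 39)/39) = 2.
  m_4 = 39*2 - 39 = 39, d_4 = (2145 - 39^2)/39 = 624/39 = 16, a_4 = floor((46 + 39)/16) = 5.
  m_5 = 16*5 - 39 = 41, d_5 = (2145 - 41^2)/16 = 464/16 = 29, a_5 = floor((46 + 41)/29) = 3.
  m_6 = 29*3 - 41 = 46, d_6 = (2145 - 46^2)/29 = 29/29 = 1, a_6 = floor((46 + 46)/1) = 92.
  m_7 = 1*92 - 46 = 46, d_7 = (2145 - 46^2)/1 = 29/1 = 29: (m_7, d_7) = (m_1, d_1) = (46, 29), so from here the quotients repeat a_1, ..., a_6; the period length is 6.
Hence the expansion of sqrt(2145) is a_0 = 46 followed by the repeating block 3, 5, 2, 5, 3, 92 (period 6).

[46; (3, 5, 2, 5, 3, 92)]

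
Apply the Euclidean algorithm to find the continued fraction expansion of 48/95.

Run the Euclidean algorithm on 48 and 95; the successive quotients are the partial quotients a_0, a_1, ... (each step inverts the fractional part left over by the previous one):
  48 = 0*95 + 48, so a_0 = 0.
  95 = 1*48 + 47, so a_1 = 1.
  48 = 1*47 + 1, so a_2 = 1.
  47 = 47*1 + 0, so a_3 = 47.
The remainder reaches 0 after 4 divisions, so the expansion has 4 partial quotients, read off in order.

[0; 1, 1, 47]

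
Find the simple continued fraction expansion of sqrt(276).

[16; (1, 1, 1, 1, 2, 2, 2, 1, 1, 1, 1, 32)]

Write x_i = (sqrt(276) + m_i)/d_i with (m_0, d_0) = (0, 1). a_0 = floor(sqrt(276)) = 16, since 16^2 = 256 <= 276 < 289 = 17^2.
Iterate m_{i+1} = d_i*a_i - m_i, d_{i+1} = (276 - m_{i+1}^2)/d_i, a_{i+1} = floor((a_0 + m_{i+1})/d_{i+1}):
  m_1 = 1*16 - 0 = 16, d_1 = (276 - 16^2)/1 = 20/1 = 20, a_1 = floor((16 + 16)/20) = 1.
  m_2 = 20*1 - 16 = 4, d_2 = (276 - 4^2)/20 = 260/20 = 13, a_2 = floor((16 + 4)/13) = 1.
  m_3 = 13*1 - 4 = 9, d_3 = (276 - 9^2)/13 = 195/13 = 15, a_3 = floor((16 + 9)/15) = 1.
  m_4 = 15*1 - 9 = 6, d_4 = (276 - 6^2)/15 = 240/15 = 16, a_4 = floor((16 + 6)/16) = 1.
  m_5 = 16*1 - 6 = 10, d_5 = (276 - 10^2)/16 = 176/16 = 11, a_5 = floor((16 + 10)/11) = 2.
  m_6 = 11*2 - 10 = 12, d_6 = (276 - 12^2)/11 = 132/11 = 12, a_6 = floor((16 + 12)/12) = 2.
  m_7 = 12*2 - 12 = 12, d_7 = (276 - 12^2)/12 = 132/12 = 11, a_7 = floor((16 + 12)/11) = 2.
  m_8 = 11*2 - 12 = 10, d_8 = (276 - 10^2)/11 = 176/11 = 16, a_8 = floor((16 + 10)/16) = 1.
  m_9 = 16*1 - 10 = 6, d_9 = (276 - 6^2)/16 = 240/16 = 15, a_9 = floor((16 + 6)/15) = 1.
  m_10 = 15*1 - 6 = 9, d_10 = (276 - 9^2)/15 = 195/15 = 13, a_10 = floor((16 + 9)/13) = 1.
  m_11 = 13*1 - 9 = 4, d_11 = (276 - 4^2)/13 = 260/13 = 20, a_11 = floor((16 + 4)/20) = 1.
  m_12 = 20*1 - 4 = 16, d_12 = (276 - 16^2)/20 = 20/20 = 1, a_12 = floor((16 + 16)/1) = 32.
  m_13 = 1*32 - 16 = 16, d_13 = (276 - 16^2)/1 = 20/1 = 20: (m_13, d_13) = (m_1, d_1) = (16, 20), so from here the quotients repeat a_1, ..., a_12; the period length is 12.
Hence the expansion of sqrt(276) is a_0 = 16 followed by the repeating block 1, 1, 1, 1, 2, 2, 2, 1, 1, 1, 1, 32 (period 12).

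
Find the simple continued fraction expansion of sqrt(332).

[18; (4, 1, 1, 8, 1, 1, 4, 36)]

Write x_i = (sqrt(332) + m_i)/d_i with (m_0, d_0) = (0, 1). a_0 = floor(sqrt(332)) = 18, since 18^2 = 324 <= 332 < 361 = 19^2.
Iterate m_{i+1} = d_i*a_i - m_i, d_{i+1} = (332 - m_{i+1}^2)/d_i, a_{i+1} = floor((a_0 + m_{i+1})/d_{i+1}):
  m_1 = 1*18 - 0 = 18, d_1 = (332 - 18^2)/1 = 8/1 = 8, a_1 = floor((18 + 18)/8) = 4.
  m_2 = 8*4 - 18 = 14, d_2 = (332 - 14^2)/8 = 136/8 = 17, a_2 = floor((18 + 14)/17) = 1.
  m_3 = 17*1 - 14 = 3, d_3 = (332 - 3^2)/17 = 323/17 = 19, a_3 = floor((18 + 3)/19) = 1.
  m_4 = 19*1 - 3 = 16, d_4 = (332 - 16^2)/19 = 76/19 = 4, a_4 = floor((18 + 16)/4) = 8.
  m_5 = 4*8 - 16 = 16, d_5 = (332 - 16^2)/4 = 76/4 = 19, a_5 = floor((18 + 16)/19) = 1.
  m_6 = 19*1 - 16 = 3, d_6 = (332 - 3^2)/19 = 323/19 = 17, a_6 = floor((18 + 3)/17) = 1.
  m_7 = 17*1 - 3 = 14, d_7 = (332 - 14^2)/17 = 136/17 = 8, a_7 = floor((18 + 14)/8) = 4.
  m_8 = 8*4 - 14 = 18, d_8 = (332 - 18^2)/8 = 8/8 = 1, a_8 = floor((18 + 18)/1) = 36.
  m_9 = 1*36 - 18 = 18, d_9 = (332 - 18^2)/1 = 8/1 = 8: (m_9, d_9) = (m_1, d_1) = (18, 8), so from here the quotients repeat a_1, ..., a_8; the period length is 8.
Hence the expansion of sqrt(332) is a_0 = 18 followed by the repeating block 4, 1, 1, 8, 1, 1, 4, 36 (period 8).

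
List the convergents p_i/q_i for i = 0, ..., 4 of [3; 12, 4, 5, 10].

3/1, 37/12, 151/49, 792/257, 8071/2619

Using the convergent recurrence p_i = a_i*p_{i-1} + p_{i-2}, q_i = a_i*q_{i-1} + q_{i-2} with p_{-2}=0, p_{-1}=1, q_{-2}=1, q_{-1}=0:
  i=0: a_0=3, p_0 = 3*1 + 0 = 3, q_0 = 3*0 + 1 = 1.
  i=1: a_1=12, p_1 = 12*3 + 1 = 37, q_1 = 12*1 + 0 = 12.
  i=2: a_2=4, p_2 = 4*37 + 3 = 151, q_2 = 4*12 + 1 = 49.
  i=3: a_3=5, p_3 = 5*151 + 37 = 792, q_3 = 5*49 + 12 = 257.
  i=4: a_4=10, p_4 = 10*792 + 151 = 8071, q_4 = 10*257 + 49 = 2619.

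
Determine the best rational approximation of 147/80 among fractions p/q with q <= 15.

Expand x = 147/80 as a continued fraction with the Euclidean algorithm:
  147 = 1*80 + 67, so a_0 = 1.
  80 = 1*67 + 13, so a_1 = 1.
  67 = 5*13 + 2, so a_2 = 5.
  13 = 6*2 + 1, so a_3 = 6.
  2 = 2*1 + 0, so a_4 = 2.
so x = [1; 1, 5, 6, 2].
Convergents (p_i = a_i*p_{i-1} + p_{i-2}, q_i = a_i*q_{i-1} + q_{i-2} with p_{-2}=0, p_{-1}=1, q_{-2}=1, q_{-1}=0), until the denominator exceeds 15:
  i=0: a_0=1, p_0 = 1*1 + 0 = 1, q_0 = 1*0 + 1 = 1.
  i=1: a_1=1, p_1 = 1*1 + 1 = 2, q_1 = 1*1 + 0 = 1.
  i=2: a_2=5, p_2 = 5*2 + 1 = 11, q_2 = 5*1 + 1 = 6.
  i=3: a_3=6, p_3 = 6*11 + 2 = 68, q_3 = 6*6 + 1 = 37.
q_3 = 37 > 15, so the last convergent with denominator <= 15 is p_2/q_2 = 11/6.
The closest fraction with denominator <= 15 is either p_2/q_2 or the intermediate fraction (k*p_2 + p_1)/(k*q_2 + q_1) with the largest k >= 1 whose denominator stays <= 15; these approach x as k grows, and every other convergent or intermediate fraction in range is farther away.
Largest k: floor((15 - q_1)/q_2) = floor((15 - 1)/6) = 2.
That gives (2*11 + 2)/(2*6 + 1) = 24/13.
Compare the errors: |x - 11/6| = |147*6 - 11*80|/(80*6) = 2/480, and |x - 24/13| = |147*13 - 24*80|/(80*13) = 9/1040.
Cross-multiplying, 2*1040 = 2080 < 4320 = 9*480, so 2/480 is smaller: the convergent 11/6 is closer to x than 24/13.

11/6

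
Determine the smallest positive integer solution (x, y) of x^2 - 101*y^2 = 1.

(x, y) = (201, 20)

First expand sqrt(101) as a continued fraction. With x_i = (sqrt(101) + m_i)/d_i and (m_0, d_0) = (0, 1): a_0 = floor(sqrt(101)) = 10, since 10^2 = 100 <= 101 < 121 = 11^2.
Iterate m_{i+1} = d_i*a_i - m_i, d_{i+1} = (101 - m_{i+1}^2)/d_i, a_{i+1} = floor((a_0 + m_{i+1})/d_{i+1}):
  m_1 = 1*10 - 0 = 10, d_1 = (101 - 10^2)/1 = 1/1 = 1, a_1 = floor((10 + 10)/1) = 20.
  m_2 = 1*20 - 10 = 10, d_2 = (101 - 10^2)/1 = 1/1 = 1: (m_2, d_2) = (m_1, d_1) = (10, 1), so from here the quotient a_1 repeats; the period length is 1.
So sqrt(101) = [10; (20)] with period length k = 1.
k is odd, so (p_{k-1}, q_{k-1}) only solves x^2 - 101y^2 = -1 and the fundamental solution of x^2 - 101y^2 = 1 is (p_{2k-1}, q_{2k-1}) = (p_1, q_1); compute convergents through index 1, running through the period twice.
Convergents (p_i = a_i*p_{i-1} + p_{i-2}, q_i = a_i*q_{i-1} + q_{i-2} with p_{-2}=0, p_{-1}=1, q_{-2}=1, q_{-1}=0):
  i=0: a_0=10, p_0 = 10*1 + 0 = 10, q_0 = 10*0 + 1 = 1.
  i=1: a_1=20, p_1 = 20*10 + 1 = 201, q_1 = 20*1 + 0 = 20.
Indeed p_0^2 - 101*q_0^2 = 100 - 101 = -1, not +1.
Check: 201^2 - 101*20^2 = 40401 - 40400 = 1, so (x, y) = (201, 20) solves the equation, and by the theorem it is the least positive solution.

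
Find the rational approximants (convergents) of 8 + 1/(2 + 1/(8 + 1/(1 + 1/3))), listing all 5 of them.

Using the convergent recurrence p_i = a_i*p_{i-1} + p_{i-2}, q_i = a_i*q_{i-1} + q_{i-2} with p_{-2}=0, p_{-1}=1, q_{-2}=1, q_{-1}=0:
  i=0: a_0=8, p_0 = 8*1 + 0 = 8, q_0 = 8*0 + 1 = 1.
  i=1: a_1=2, p_1 = 2*8 + 1 = 17, q_1 = 2*1 + 0 = 2.
  i=2: a_2=8, p_2 = 8*17 + 8 = 144, q_2 = 8*2 + 1 = 17.
  i=3: a_3=1, p_3 = 1*144 + 17 = 161, q_3 = 1*17 + 2 = 19.
  i=4: a_4=3, p_4 = 3*161 + 144 = 627, q_4 = 3*19 + 17 = 74.

8/1, 17/2, 144/17, 161/19, 627/74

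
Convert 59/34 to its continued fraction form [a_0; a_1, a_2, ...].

[1; 1, 2, 1, 3, 2]

Run the Euclidean algorithm on 59 and 34; the successive quotients are the partial quotients a_0, a_1, ... (each step inverts the fractional part left over by the previous one):
  59 = 1*34 + 25, so a_0 = 1.
  34 = 1*25 + 9, so a_1 = 1.
  25 = 2*9 + 7, so a_2 = 2.
  9 = 1*7 + 2, so a_3 = 1.
  7 = 3*2 + 1, so a_4 = 3.
  2 = 2*1 + 0, so a_5 = 2.
The remainder reaches 0 after 6 divisions, so the expansion has 6 partial quotients, read off in order.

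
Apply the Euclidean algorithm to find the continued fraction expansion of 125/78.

Run the Euclidean algorithm on 125 and 78; the successive quotients are the partial quotients a_0, a_1, ... (each step inverts the fractional part left over by the previous one):
  125 = 1*78 + 47, so a_0 = 1.
  78 = 1*47 + 31, so a_1 = 1.
  47 = 1*31 + 16, so a_2 = 1.
  31 = 1*16 + 15, so a_3 = 1.
  16 = 1*15 + 1, so a_4 = 1.
  15 = 15*1 + 0, so a_5 = 15.
The remainder reaches 0 after 6 divisions, so the expansion has 6 partial quotients, read off in order.

[1; 1, 1, 1, 1, 15]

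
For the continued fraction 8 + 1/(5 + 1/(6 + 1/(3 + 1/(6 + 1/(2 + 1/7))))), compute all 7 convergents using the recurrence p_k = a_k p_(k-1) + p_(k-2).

Using the convergent recurrence p_i = a_i*p_{i-1} + p_{i-2}, q_i = a_i*q_{i-1} + q_{i-2} with p_{-2}=0, p_{-1}=1, q_{-2}=1, q_{-1}=0:
  i=0: a_0=8, p_0 = 8*1 + 0 = 8, q_0 = 8*0 + 1 = 1.
  i=1: a_1=5, p_1 = 5*8 + 1 = 41, q_1 = 5*1 + 0 = 5.
  i=2: a_2=6, p_2 = 6*41 + 8 = 254, q_2 = 6*5 + 1 = 31.
  i=3: a_3=3, p_3 = 3*254 + 41 = 803, q_3 = 3*31 + 5 = 98.
  i=4: a_4=6, p_4 = 6*803 + 254 = 5072, q_4 = 6*98 + 31 = 619.
  i=5: a_5=2, p_5 = 2*5072 + 803 = 10947, q_5 = 2*619 + 98 = 1336.
  i=6: a_6=7, p_6 = 7*10947 + 5072 = 81701, q_6 = 7*1336 + 619 = 9971.

8/1, 41/5, 254/31, 803/98, 5072/619, 10947/1336, 81701/9971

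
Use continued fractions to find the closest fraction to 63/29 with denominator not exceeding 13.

Expand x = 63/29 as a continued fraction with the Euclidean algorithm:
  63 = 2*29 + 5, so a_0 = 2.
  29 = 5*5 + 4, so a_1 = 5.
  5 = 1*4 + 1, so a_2 = 1.
  4 = 4*1 + 0, so a_3 = 4.
so x = [2; 5, 1, 4].
Convergents (p_i = a_i*p_{i-1} + p_{i-2}, q_i = a_i*q_{i-1} + q_{i-2} with p_{-2}=0, p_{-1}=1, q_{-2}=1, q_{-1}=0), until the denominator exceeds 13:
  i=0: a_0=2, p_0 = 2*1 + 0 = 2, q_0 = 2*0 + 1 = 1.
  i=1: a_1=5, p_1 = 5*2 + 1 = 11, q_1 = 5*1 + 0 = 5.
  i=2: a_2=1, p_2 = 1*11 + 2 = 13, q_2 = 1*5 + 1 = 6.
  i=3: a_3=4, p_3 = 4*13 + 11 = 63, q_3 = 4*6 + 5 = 29.
q_3 = 29 > 13, so the last convergent with denominator <= 13 is p_2/q_2 = 13/6.
The closest fraction with denominator <= 13 is either p_2/q_2 or the intermediate fraction (k*p_2 + p_1)/(k*q_2 + q_1) with the largest k >= 1 whose denominator stays <= 13; these approach x as k grows, and every other convergent or intermediate fraction in range is farther away.
Largest k: floor((13 - q_1)/q_2) = floor((13 - 5)/6) = 1.
That gives (1*13 + 11)/(1*6 + 5) = 24/11.
Compare the errors: |x - 13/6| = |63*6 - 13*29|/(29*6) = 1/174, and |x - 24/11| = |63*11 - 24*29|/(29*11) = 3/319.
Cross-multiplying, 1*319 = 319 < 522 = 3*174, so 1/174 is smaller: the convergent 13/6 is closer to x than 24/11.

13/6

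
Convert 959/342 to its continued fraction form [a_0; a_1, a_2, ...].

[2; 1, 4, 9, 1, 1, 3]

Run the Euclidean algorithm on 959 and 342; the successive quotients are the partial quotients a_0, a_1, ... (each step inverts the fractional part left over by the previous one):
  959 = 2*342 + 275, so a_0 = 2.
  342 = 1*275 + 67, so a_1 = 1.
  275 = 4*67 + 7, so a_2 = 4.
  67 = 9*7 + 4, so a_3 = 9.
  7 = 1*4 + 3, so a_4 = 1.
  4 = 1*3 + 1, so a_5 = 1.
  3 = 3*1 + 0, so a_6 = 3.
The remainder reaches 0 after 7 divisions, so the expansion has 7 partial quotients, read off in order.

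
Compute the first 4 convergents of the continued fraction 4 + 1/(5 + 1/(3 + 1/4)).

Using the convergent recurrence p_i = a_i*p_{i-1} + p_{i-2}, q_i = a_i*q_{i-1} + q_{i-2} with p_{-2}=0, p_{-1}=1, q_{-2}=1, q_{-1}=0:
  i=0: a_0=4, p_0 = 4*1 + 0 = 4, q_0 = 4*0 + 1 = 1.
  i=1: a_1=5, p_1 = 5*4 + 1 = 21, q_1 = 5*1 + 0 = 5.
  i=2: a_2=3, p_2 = 3*21 + 4 = 67, q_2 = 3*5 + 1 = 16.
  i=3: a_3=4, p_3 = 4*67 + 21 = 289, q_3 = 4*16 + 5 = 69.

4/1, 21/5, 67/16, 289/69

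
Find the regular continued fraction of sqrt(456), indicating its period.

[21; (2, 1, 4, 1, 2, 42)]

Write x_i = (sqrt(456) + m_i)/d_i with (m_0, d_0) = (0, 1). a_0 = floor(sqrt(456)) = 21, since 21^2 = 441 <= 456 < 484 = 22^2.
Iterate m_{i+1} = d_i*a_i - m_i, d_{i+1} = (456 - m_{i+1}^2)/d_i, a_{i+1} = floor((a_0 + m_{i+1})/d_{i+1}):
  m_1 = 1*21 - 0 = 21, d_1 = (456 - 21^2)/1 = 15/1 = 15, a_1 = floor((21 + 21)/15) = 2.
  m_2 = 15*2 - 21 = 9, d_2 = (456 - 9^2)/15 = 375/15 = 25, a_2 = floor((21 + 9)/25) = 1.
  m_3 = 25*1 - 9 = 16, d_3 = (456 - 16^2)/25 = 200/25 = 8, a_3 = floor((21 + 16)/8) = 4.
  m_4 = 8*4 - 16 = 16, d_4 = (456 - 16^2)/8 = 200/8 = 25, a_4 = floor((21 + 16)/25) = 1.
  m_5 = 25*1 - 16 = 9, d_5 = (456 - 9^2)/25 = 375/25 = 15, a_5 = floor((21 + 9)/15) = 2.
  m_6 = 15*2 - 9 = 21, d_6 = (456 - 21^2)/15 = 15/15 = 1, a_6 = floor((21 + 21)/1) = 42.
  m_7 = 1*42 - 21 = 21, d_7 = (456 - 21^2)/1 = 15/1 = 15: (m_7, d_7) = (m_1, d_1) = (21, 15), so from here the quotients repeat a_1, ..., a_6; the period length is 6.
Hence the expansion of sqrt(456) is a_0 = 21 followed by the repeating block 2, 1, 4, 1, 2, 42 (period 6).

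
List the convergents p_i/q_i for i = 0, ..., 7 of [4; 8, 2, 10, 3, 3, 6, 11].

Using the convergent recurrence p_i = a_i*p_{i-1} + p_{i-2}, q_i = a_i*q_{i-1} + q_{i-2} with p_{-2}=0, p_{-1}=1, q_{-2}=1, q_{-1}=0:
  i=0: a_0=4, p_0 = 4*1 + 0 = 4, q_0 = 4*0 + 1 = 1.
  i=1: a_1=8, p_1 = 8*4 + 1 = 33, q_1 = 8*1 + 0 = 8.
  i=2: a_2=2, p_2 = 2*33 + 4 = 70, q_2 = 2*8 + 1 = 17.
  i=3: a_3=10, p_3 = 10*70 + 33 = 733, q_3 = 10*17 + 8 = 178.
  i=4: a_4=3, p_4 = 3*733 + 70 = 2269, q_4 = 3*178 + 17 = 551.
  i=5: a_5=3, p_5 = 3*2269 + 733 = 7540, q_5 = 3*551 + 178 = 1831.
  i=6: a_6=6, p_6 = 6*7540 + 2269 = 47509, q_6 = 6*1831 + 551 = 11537.
  i=7: a_7=11, p_7 = 11*47509 + 7540 = 530139, q_7 = 11*11537 + 1831 = 128738.

4/1, 33/8, 70/17, 733/178, 2269/551, 7540/1831, 47509/11537, 530139/128738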